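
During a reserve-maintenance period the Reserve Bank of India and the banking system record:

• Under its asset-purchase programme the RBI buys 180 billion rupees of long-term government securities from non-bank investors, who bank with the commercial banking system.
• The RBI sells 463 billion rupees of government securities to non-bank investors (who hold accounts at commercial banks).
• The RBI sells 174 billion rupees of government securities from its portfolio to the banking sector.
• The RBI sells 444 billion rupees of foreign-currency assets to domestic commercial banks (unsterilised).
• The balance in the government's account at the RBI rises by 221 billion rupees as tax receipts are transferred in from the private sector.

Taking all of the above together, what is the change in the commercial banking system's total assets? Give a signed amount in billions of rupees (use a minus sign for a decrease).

-504 billion

RBI balance sheet:
  Assets:      Securities −457B, Foreign assets −444B
  Liabilities: Bank reserves −1122B, Government deposits +221B
Commercial banking system:
  Assets:      Reserves at CB −1122B, Securities +174B, Foreign assets +444B
  Liabilities: Checkable deposits −504B
Change in total bank assets = -504 billion.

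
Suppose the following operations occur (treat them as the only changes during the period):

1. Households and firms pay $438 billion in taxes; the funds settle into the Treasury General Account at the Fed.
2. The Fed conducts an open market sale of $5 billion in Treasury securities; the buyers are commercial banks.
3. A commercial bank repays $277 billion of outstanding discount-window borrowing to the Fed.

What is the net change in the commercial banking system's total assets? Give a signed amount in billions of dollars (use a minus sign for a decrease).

Fed balance sheet:
  Assets:      Securities −$5B, Loans to banks −$277B
  Liabilities: Bank reserves −$720B, Government deposits +$438B
Commercial banking system:
  Assets:      Reserves at CB −$720B, Securities +$5B
  Liabilities: Checkable deposits −$438B, Borrowings from CB −$277B
Change in total bank assets = -$715 billion.

-$715 billion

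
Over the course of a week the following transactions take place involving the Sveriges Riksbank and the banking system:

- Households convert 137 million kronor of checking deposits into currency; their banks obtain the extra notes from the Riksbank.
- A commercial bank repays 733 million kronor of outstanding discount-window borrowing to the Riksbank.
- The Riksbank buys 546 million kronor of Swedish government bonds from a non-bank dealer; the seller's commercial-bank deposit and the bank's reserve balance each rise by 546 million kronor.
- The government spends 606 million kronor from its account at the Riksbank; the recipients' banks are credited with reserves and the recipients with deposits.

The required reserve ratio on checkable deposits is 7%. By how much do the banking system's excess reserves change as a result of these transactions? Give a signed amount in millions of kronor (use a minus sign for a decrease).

Currency withdrawal 137 million kronor: reserves −137M, deposits −137M.
Discount-window repayment 733 million kronor: reserves −733M, deposits 0.
Asset purchase (from non-banks) 546 million kronor: reserves +546M, deposits +546M.
Government spending 606 million kronor: reserves +606M, deposits +606M.
Totals: Δreserves = +282M, Δdeposits = +1015M.
Δrequired reserves = 7% × +1015M = +71.05M.
Δexcess reserves = Δreserves − Δrequired = +282M − (+71.05M) = +210.95 million.

+210.95 million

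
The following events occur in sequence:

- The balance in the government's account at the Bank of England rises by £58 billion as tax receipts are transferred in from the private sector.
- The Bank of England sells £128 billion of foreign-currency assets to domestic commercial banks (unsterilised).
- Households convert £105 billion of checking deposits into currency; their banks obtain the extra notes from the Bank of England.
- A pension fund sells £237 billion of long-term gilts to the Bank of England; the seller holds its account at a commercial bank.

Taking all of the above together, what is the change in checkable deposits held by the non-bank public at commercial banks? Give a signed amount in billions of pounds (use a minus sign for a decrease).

+£74 billion

Bank of England balance sheet:
  Assets:      Securities +£237B, Foreign assets −£128B
  Liabilities: Bank reserves −£54B, Currency in circulation +£105B, Government deposits +£58B
Commercial banking system:
  Assets:      Reserves at CB −£54B, Foreign assets +£128B
  Liabilities: Checkable deposits +£74B
So the change in checkable deposits held by the non-bank public at commercial banks is +£74 billion.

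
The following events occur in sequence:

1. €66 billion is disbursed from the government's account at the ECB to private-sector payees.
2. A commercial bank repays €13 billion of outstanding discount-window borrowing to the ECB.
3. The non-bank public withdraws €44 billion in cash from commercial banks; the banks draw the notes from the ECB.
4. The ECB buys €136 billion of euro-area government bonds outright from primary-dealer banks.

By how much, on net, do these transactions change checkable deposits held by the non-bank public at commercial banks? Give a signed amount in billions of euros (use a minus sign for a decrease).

+€22 billion

Government spending €66 billion: non-bank counterparties' bank balances rise → +€66B.
Discount-window repayment €13 billion: the counterparty is a bank, so public deposits are unchanged → 0.
Currency withdrawal €44 billion: non-bank counterparties' bank balances fall → −€44B.
OMO purchase (from banks) €136 billion: the counterparty is a bank, so public deposits are unchanged → 0.
Net: 66 + 0 − 44 + 0 = +€22 billion.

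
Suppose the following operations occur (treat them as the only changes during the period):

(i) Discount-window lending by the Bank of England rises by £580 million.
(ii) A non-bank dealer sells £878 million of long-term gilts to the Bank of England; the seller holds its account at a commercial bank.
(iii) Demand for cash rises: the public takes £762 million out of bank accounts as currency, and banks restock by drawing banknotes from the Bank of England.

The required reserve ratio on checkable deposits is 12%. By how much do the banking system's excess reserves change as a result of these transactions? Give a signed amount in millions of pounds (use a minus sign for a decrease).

+£682.08 million

Discount-window loan £580 million: reserves +£580M, deposits 0.
Asset purchase (from non-banks) £878 million: reserves +£878M, deposits +£878M.
Currency withdrawal £762 million: reserves −£762M, deposits −£762M.
Totals: Δreserves = +£696M, Δdeposits = +£116M.
Δrequired reserves = 12% × +£116M = +£13.92M.
Δexcess reserves = Δreserves − Δrequired = +£696M − (+£13.92M) = +£682.08 million.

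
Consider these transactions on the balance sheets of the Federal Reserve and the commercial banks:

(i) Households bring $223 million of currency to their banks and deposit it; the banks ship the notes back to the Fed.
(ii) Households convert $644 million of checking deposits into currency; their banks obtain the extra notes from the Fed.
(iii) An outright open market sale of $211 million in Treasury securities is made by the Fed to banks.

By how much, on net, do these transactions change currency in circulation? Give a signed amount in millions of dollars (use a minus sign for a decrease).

Currency deposit $223 million: notes return to the central bank → −$223M.
Currency withdrawal $644 million: notes leave the central bank → +$644M.
OMO sale (to banks) $211 million: no currency enters or leaves circulation → 0.
Net: −223 + 644 + 0 = +$421 million.

+$421 million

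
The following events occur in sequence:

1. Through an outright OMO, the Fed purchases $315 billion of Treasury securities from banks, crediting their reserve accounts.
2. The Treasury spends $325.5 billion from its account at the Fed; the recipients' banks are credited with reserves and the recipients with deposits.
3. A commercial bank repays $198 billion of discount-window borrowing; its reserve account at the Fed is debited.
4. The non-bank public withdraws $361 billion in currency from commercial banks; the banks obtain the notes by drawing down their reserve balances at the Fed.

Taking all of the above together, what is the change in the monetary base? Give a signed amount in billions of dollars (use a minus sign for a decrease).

+$442.5 billion

OMO purchase (from banks) $315 billion: Fed balance sheet expands → +$315B.
Government spending $325.5 billion: a non-base liability converts back to reserves → +$325.5B.
Discount-window repayment $198 billion: Fed balance sheet contracts → −$198B.
Currency withdrawal $361 billion: just a shift between currency and reserves — both are base money → 0.
Net: 315 + 325.5 − 198 + 0 = +$442.5 billion.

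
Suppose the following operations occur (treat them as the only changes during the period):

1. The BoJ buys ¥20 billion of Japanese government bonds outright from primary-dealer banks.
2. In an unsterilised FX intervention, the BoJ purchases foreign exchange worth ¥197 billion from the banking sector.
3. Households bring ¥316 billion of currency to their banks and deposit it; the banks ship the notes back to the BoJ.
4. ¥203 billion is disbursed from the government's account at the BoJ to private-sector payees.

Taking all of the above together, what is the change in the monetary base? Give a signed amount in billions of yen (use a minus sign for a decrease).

+¥420 billion

BoJ balance sheet:
  Assets:      Securities +¥20B, Foreign assets +¥197B
  Liabilities: Bank reserves +¥736B, Currency in circulation −¥316B, Government deposits −¥203B
Monetary base = currency + reserves: −¥316B + (+¥736B) = +¥420 billion.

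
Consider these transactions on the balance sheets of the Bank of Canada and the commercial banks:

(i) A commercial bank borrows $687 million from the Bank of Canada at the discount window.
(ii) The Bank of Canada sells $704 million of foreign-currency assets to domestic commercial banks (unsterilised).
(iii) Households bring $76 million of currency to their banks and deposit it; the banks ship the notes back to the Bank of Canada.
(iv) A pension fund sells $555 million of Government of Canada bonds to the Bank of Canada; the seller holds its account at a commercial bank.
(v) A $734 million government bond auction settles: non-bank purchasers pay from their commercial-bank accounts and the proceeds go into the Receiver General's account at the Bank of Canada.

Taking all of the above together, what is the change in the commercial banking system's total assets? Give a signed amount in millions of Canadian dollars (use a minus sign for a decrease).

+$584 million

Discount-window loan $687 million: bank balance sheets expand → +$687M.
FX sale $704 million: just an asset swap on bank balance sheets → 0.
Currency deposit $76 million: bank balance sheets expand → +$76M.
Asset purchase (from non-banks) $555 million: bank balance sheets expand → +$555M.
Government account inflow $734 million: bank balance sheets shrink → −$734M.
Net: 687 + 0 + 76 + 555 − 734 = +$584 million.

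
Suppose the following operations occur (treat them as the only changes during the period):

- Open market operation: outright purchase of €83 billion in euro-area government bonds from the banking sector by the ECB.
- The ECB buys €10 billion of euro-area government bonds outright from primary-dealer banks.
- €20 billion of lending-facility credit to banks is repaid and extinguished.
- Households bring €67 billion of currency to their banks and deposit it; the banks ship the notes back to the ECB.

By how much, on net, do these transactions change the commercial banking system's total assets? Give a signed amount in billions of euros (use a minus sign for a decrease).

+€47 billion

ECB balance sheet:
  Assets:      Securities +€93B, Loans to banks −€20B
  Liabilities: Bank reserves +€140B, Currency in circulation −€67B
Commercial banking system:
  Assets:      Reserves at CB +€140B, Securities −€93B
  Liabilities: Checkable deposits +€67B, Borrowings from CB −€20B
Change in total bank assets = +€47 billion.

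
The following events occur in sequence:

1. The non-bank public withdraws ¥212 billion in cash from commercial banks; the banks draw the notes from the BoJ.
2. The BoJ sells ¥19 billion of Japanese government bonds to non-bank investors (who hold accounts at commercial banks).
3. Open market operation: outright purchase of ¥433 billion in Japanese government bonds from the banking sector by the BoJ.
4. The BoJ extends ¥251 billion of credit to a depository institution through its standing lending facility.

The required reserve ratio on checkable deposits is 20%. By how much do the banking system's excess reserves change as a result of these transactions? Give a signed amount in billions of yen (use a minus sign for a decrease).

+¥499.2 billion

Currency withdrawal ¥212 billion: reserves −¥212B, deposits −¥212B.
Asset sale (to non-banks) ¥19 billion: reserves −¥19B, deposits −¥19B.
OMO purchase (from banks) ¥433 billion: reserves +¥433B, deposits 0.
Discount-window loan ¥251 billion: reserves +¥251B, deposits 0.
Totals: Δreserves = +¥453B, Δdeposits = −¥231B.
Δrequired reserves = 20% × −¥231B = −¥46.2B.
Δexcess reserves = Δreserves − Δrequired = +¥453B − (−¥46.2B) = +¥499.2 billion.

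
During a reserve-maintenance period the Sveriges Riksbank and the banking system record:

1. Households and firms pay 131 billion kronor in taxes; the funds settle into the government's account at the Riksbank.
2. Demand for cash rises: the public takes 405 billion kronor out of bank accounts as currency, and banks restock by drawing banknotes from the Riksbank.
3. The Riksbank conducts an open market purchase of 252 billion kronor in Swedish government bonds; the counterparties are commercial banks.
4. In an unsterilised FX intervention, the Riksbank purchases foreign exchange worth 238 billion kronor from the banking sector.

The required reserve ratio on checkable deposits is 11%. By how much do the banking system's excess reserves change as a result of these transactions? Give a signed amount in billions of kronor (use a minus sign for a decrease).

+12.96 billion

Government account inflow 131 billion kronor: reserves −131B, deposits −131B.
Currency withdrawal 405 billion kronor: reserves −405B, deposits −405B.
OMO purchase (from banks) 252 billion kronor: reserves +252B, deposits 0.
FX purchase 238 billion kronor: reserves +238B, deposits 0.
Totals: Δreserves = −46B, Δdeposits = −536B.
Δrequired reserves = 11% × −536B = −58.96B.
Δexcess reserves = Δreserves − Δrequired = −46B − (−58.96B) = +12.96 billion.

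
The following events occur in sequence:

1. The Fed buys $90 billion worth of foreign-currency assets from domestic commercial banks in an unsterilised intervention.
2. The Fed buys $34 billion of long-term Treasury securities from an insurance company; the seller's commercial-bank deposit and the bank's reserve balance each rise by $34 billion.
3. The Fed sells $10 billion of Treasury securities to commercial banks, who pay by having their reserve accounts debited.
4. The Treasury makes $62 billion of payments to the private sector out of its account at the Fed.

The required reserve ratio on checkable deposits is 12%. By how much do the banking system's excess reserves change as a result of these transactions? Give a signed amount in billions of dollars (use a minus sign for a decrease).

+$164.48 billion

FX purchase $90 billion: reserves +$90B, deposits 0.
Asset purchase (from non-banks) $34 billion: reserves +$34B, deposits +$34B.
OMO sale (to banks) $10 billion: reserves −$10B, deposits 0.
Government spending $62 billion: reserves +$62B, deposits +$62B.
Totals: Δreserves = +$176B, Δdeposits = +$96B.
Δrequired reserves = 12% × +$96B = +$11.52B.
Δexcess reserves = Δreserves − Δrequired = +$176B − (+$11.52B) = +$164.48 billion.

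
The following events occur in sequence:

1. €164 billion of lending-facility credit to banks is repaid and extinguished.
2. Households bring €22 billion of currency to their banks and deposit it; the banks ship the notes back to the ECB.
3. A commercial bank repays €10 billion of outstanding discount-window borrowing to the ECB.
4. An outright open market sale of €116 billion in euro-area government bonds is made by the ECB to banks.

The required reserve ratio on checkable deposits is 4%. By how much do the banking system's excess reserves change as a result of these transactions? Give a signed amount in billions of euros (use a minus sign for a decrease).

-€268.88 billion

Discount-window repayment €164 billion: reserves −€164B, deposits 0.
Currency deposit €22 billion: reserves +€22B, deposits +€22B.
Discount-window repayment €10 billion: reserves −€10B, deposits 0.
OMO sale (to banks) €116 billion: reserves −€116B, deposits 0.
Totals: Δreserves = −€268B, Δdeposits = +€22B.
Δrequired reserves = 4% × +€22B = +€0.88B.
Δexcess reserves = Δreserves − Δrequired = −€268B − (+€0.88B) = -€268.88 billion.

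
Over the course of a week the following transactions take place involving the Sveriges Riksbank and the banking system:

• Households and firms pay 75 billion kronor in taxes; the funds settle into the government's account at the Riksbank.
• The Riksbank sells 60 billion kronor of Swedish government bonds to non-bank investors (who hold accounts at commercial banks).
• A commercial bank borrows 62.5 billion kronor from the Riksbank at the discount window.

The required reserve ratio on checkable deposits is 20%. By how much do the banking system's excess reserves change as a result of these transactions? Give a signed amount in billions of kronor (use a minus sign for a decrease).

-45.5 billion

Government account inflow 75 billion kronor: reserves −75B, deposits −75B.
Asset sale (to non-banks) 60 billion kronor: reserves −60B, deposits −60B.
Discount-window loan 62.5 billion kronor: reserves +62.5B, deposits 0.
Totals: Δreserves = −72.5B, Δdeposits = −135B.
Δrequired reserves = 20% × −135B = −27B.
Δexcess reserves = Δreserves − Δrequired = −72.5B − (−27B) = -45.5 billion.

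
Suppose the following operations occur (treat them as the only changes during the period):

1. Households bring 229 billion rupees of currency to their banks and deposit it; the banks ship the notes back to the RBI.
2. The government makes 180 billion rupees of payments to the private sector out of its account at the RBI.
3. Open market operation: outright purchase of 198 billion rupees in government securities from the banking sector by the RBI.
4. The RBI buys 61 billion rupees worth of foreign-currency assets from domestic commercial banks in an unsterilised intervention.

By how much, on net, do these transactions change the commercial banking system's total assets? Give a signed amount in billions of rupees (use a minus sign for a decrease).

+409 billion

RBI balance sheet:
  Assets:      Securities +198B, Foreign assets +61B
  Liabilities: Bank reserves +668B, Currency in circulation −229B, Government deposits −180B
Commercial banking system:
  Assets:      Reserves at CB +668B, Securities −198B, Foreign assets −61B
  Liabilities: Checkable deposits +409B
Change in total bank assets = +409 billion.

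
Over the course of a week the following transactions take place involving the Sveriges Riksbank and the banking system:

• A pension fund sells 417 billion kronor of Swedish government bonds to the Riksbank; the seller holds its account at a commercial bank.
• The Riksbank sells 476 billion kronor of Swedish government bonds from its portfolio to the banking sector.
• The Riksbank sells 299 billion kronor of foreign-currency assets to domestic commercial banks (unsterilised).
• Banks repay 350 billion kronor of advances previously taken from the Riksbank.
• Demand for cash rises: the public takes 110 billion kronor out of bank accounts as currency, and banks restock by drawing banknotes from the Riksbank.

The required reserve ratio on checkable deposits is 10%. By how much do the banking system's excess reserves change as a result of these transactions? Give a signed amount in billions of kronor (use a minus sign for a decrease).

Asset purchase (from non-banks) 417 billion kronor: reserves +417B, deposits +417B.
OMO sale (to banks) 476 billion kronor: reserves −476B, deposits 0.
FX sale 299 billion kronor: reserves −299B, deposits 0.
Discount-window repayment 350 billion kronor: reserves −350B, deposits 0.
Currency withdrawal 110 billion kronor: reserves −110B, deposits −110B.
Totals: Δreserves = −818B, Δdeposits = +307B.
Δrequired reserves = 10% × +307B = +30.7B.
Δexcess reserves = Δreserves − Δrequired = −818B − (+30.7B) = -848.7 billion.

-848.7 billion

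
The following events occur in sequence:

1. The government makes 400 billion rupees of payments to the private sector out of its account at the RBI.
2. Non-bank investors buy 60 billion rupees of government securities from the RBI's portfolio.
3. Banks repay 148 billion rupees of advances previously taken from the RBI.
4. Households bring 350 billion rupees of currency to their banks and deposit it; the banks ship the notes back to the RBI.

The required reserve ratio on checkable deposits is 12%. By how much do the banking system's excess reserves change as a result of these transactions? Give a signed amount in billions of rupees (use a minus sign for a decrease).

+459.2 billion

Government spending 400 billion rupees: reserves +400B, deposits +400B.
Asset sale (to non-banks) 60 billion rupees: reserves −60B, deposits −60B.
Discount-window repayment 148 billion rupees: reserves −148B, deposits 0.
Currency deposit 350 billion rupees: reserves +350B, deposits +350B.
Totals: Δreserves = +542B, Δdeposits = +690B.
Δrequired reserves = 12% × +690B = +82.8B.
Δexcess reserves = Δreserves − Δrequired = +542B − (+82.8B) = +459.2 billion.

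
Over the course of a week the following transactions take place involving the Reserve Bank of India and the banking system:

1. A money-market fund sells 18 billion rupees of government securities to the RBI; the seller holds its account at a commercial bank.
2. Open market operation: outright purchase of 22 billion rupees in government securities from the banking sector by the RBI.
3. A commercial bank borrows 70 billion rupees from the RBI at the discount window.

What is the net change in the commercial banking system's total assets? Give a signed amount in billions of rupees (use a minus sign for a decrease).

+88 billion

Asset purchase (from non-banks) 18 billion rupees: bank balance sheets expand → +18B.
OMO purchase (from banks) 22 billion rupees: just an asset swap on bank balance sheets → 0.
Discount-window loan 70 billion rupees: bank balance sheets expand → +70B.
Net: 18 + 0 + 70 = +88 billion.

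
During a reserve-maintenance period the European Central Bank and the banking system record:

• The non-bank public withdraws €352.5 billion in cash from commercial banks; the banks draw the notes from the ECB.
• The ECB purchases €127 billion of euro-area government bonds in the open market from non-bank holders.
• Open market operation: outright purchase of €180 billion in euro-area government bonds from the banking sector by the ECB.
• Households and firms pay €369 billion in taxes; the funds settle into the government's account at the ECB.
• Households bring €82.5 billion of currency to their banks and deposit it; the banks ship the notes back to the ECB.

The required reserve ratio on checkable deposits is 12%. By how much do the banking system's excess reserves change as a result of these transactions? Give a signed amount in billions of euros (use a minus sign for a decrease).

-€270.56 billion

Currency withdrawal €352.5 billion: reserves −€352.5B, deposits −€352.5B.
Asset purchase (from non-banks) €127 billion: reserves +€127B, deposits +€127B.
OMO purchase (from banks) €180 billion: reserves +€180B, deposits 0.
Government account inflow €369 billion: reserves −€369B, deposits −€369B.
Currency deposit €82.5 billion: reserves +€82.5B, deposits +€82.5B.
Totals: Δreserves = −€332B, Δdeposits = −€512B.
Δrequired reserves = 12% × −€512B = −€61.44B.
Δexcess reserves = Δreserves − Δrequired = −€332B − (−€61.44B) = -€270.56 billion.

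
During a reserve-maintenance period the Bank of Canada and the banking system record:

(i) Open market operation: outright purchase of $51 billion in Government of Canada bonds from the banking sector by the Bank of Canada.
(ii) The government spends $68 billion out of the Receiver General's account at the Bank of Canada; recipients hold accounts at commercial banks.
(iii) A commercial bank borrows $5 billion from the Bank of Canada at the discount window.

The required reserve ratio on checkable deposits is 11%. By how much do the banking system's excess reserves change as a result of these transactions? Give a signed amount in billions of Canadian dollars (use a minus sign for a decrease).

+$116.52 billion

OMO purchase (from banks) $51 billion: reserves +$51B, deposits 0.
Government spending $68 billion: reserves +$68B, deposits +$68B.
Discount-window loan $5 billion: reserves +$5B, deposits 0.
Totals: Δreserves = +$124B, Δdeposits = +$68B.
Δrequired reserves = 11% × +$68B = +$7.48B.
Δexcess reserves = Δreserves − Δrequired = +$124B − (+$7.48B) = +$116.52 billion.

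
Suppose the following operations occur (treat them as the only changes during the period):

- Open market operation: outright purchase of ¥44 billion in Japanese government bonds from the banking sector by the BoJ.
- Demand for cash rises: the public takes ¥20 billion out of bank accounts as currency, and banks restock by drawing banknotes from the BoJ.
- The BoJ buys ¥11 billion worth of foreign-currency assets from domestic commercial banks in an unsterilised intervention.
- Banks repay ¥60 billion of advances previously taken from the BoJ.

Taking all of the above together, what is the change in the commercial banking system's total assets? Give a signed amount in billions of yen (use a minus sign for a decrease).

-¥80 billion

BoJ balance sheet:
  Assets:      Securities +¥44B, Loans to banks −¥60B, Foreign assets +¥11B
  Liabilities: Bank reserves −¥25B, Currency in circulation +¥20B
Commercial banking system:
  Assets:      Reserves at CB −¥25B, Securities −¥44B, Foreign assets −¥11B
  Liabilities: Checkable deposits −¥20B, Borrowings from CB −¥60B
Change in total bank assets = -¥80 billion.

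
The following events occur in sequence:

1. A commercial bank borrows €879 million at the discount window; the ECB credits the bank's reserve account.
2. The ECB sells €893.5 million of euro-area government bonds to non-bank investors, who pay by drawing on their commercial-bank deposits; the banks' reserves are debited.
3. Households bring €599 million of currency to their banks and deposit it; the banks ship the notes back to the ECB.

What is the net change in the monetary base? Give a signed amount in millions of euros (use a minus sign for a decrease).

ECB balance sheet:
  Assets:      Securities −€893.5M, Loans to banks +€879M
  Liabilities: Bank reserves +€584.5M, Currency in circulation −€599M
Monetary base = currency + reserves: −€599M + (+€584.5M) = -€14.5 million.

-€14.5 million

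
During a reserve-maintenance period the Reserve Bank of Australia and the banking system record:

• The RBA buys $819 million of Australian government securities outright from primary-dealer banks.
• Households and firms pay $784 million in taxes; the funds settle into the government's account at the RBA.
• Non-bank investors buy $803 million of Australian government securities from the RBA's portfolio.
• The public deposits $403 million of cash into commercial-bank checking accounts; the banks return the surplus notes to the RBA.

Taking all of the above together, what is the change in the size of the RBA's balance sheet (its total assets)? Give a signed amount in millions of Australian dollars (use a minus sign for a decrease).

+$16 million

OMO purchase (from banks) $819 million: an RBA asset is acquired → +$819M.
Government account inflow $784 million: only the composition of liabilities changes → 0.
Asset sale (to non-banks) $803 million: an RBA asset is shed → −$803M.
Currency deposit $403 million: only the composition of liabilities changes → 0.
Net: 819 + 0 − 803 + 0 = +$16 million.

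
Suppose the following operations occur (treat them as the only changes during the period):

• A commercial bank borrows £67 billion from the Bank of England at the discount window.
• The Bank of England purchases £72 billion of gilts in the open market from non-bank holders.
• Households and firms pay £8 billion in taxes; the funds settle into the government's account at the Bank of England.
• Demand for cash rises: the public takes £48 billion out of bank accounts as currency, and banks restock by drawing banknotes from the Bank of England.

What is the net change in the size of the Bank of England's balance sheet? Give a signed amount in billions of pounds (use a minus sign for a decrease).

+£139 billion

Discount-window loan £67 billion: a Bank of England asset is acquired → +£67B.
Asset purchase (from non-banks) £72 billion: a Bank of England asset is acquired → +£72B.
Government account inflow £8 billion: only the composition of liabilities changes → 0.
Currency withdrawal £48 billion: only the composition of liabilities changes → 0.
Net: 67 + 72 + 0 + 0 = +£139 billion.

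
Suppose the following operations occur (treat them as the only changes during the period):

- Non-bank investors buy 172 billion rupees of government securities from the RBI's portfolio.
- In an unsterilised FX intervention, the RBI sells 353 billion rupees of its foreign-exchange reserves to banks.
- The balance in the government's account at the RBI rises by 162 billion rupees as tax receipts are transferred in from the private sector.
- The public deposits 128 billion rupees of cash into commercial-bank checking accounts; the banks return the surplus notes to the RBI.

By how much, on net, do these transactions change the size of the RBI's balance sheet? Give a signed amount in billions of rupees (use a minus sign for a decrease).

-525 billion

Asset sale (to non-banks) 172 billion rupees: an RBI asset is shed → −172B.
FX sale 353 billion rupees: an RBI asset is shed → −353B.
Government account inflow 162 billion rupees: only the composition of liabilities changes → 0.
Currency deposit 128 billion rupees: only the composition of liabilities changes → 0.
Net: −172 − 353 + 0 + 0 = -525 billion.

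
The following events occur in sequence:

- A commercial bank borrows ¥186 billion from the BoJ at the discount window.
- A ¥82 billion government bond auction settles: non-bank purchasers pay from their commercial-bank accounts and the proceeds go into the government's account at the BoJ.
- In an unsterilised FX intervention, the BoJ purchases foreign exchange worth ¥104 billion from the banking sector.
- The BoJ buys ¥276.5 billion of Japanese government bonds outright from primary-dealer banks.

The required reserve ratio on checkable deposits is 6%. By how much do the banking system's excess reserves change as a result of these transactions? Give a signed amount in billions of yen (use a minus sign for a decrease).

+¥489.42 billion

Discount-window loan ¥186 billion: reserves +¥186B, deposits 0.
Government account inflow ¥82 billion: reserves −¥82B, deposits −¥82B.
FX purchase ¥104 billion: reserves +¥104B, deposits 0.
OMO purchase (from banks) ¥276.5 billion: reserves +¥276.5B, deposits 0.
Totals: Δreserves = +¥484.5B, Δdeposits = −¥82B.
Δrequired reserves = 6% × −¥82B = −¥4.92B.
Δexcess reserves = Δreserves − Δrequired = +¥484.5B − (−¥4.92B) = +¥489.42 billion.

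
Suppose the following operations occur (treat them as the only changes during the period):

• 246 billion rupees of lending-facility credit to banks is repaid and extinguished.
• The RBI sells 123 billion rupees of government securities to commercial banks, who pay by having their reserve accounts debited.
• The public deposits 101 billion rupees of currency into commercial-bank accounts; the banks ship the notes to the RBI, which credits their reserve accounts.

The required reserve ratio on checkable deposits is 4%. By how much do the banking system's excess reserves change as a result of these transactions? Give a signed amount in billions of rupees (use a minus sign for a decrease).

-272.04 billion

Discount-window repayment 246 billion rupees: reserves −246B, deposits 0.
OMO sale (to banks) 123 billion rupees: reserves −123B, deposits 0.
Currency deposit 101 billion rupees: reserves +101B, deposits +101B.
Totals: Δreserves = −268B, Δdeposits = +101B.
Δrequired reserves = 4% × +101B = +4.04B.
Δexcess reserves = Δreserves − Δrequired = −268B − (+4.04B) = -272.04 billion.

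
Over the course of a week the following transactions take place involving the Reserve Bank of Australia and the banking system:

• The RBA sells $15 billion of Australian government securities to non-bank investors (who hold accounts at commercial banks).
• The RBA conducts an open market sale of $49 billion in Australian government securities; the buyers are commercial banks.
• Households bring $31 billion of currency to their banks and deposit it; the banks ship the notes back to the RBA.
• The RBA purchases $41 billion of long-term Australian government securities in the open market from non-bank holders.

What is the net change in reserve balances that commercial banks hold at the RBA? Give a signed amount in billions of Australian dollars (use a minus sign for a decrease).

Asset sale (to non-banks) $15 billion: the non-bank buyers' banks settle from reserves → −$15B.
OMO sale (to banks) $49 billion: the buying banks pay out of their reserve balances → −$49B.
Currency deposit $31 billion: returned notes are swapped for reserve credit → +$31B.
Asset purchase (from non-banks) $41 billion: the RBA pays by crediting reserve accounts → +$41B.
Net: −15 − 49 + 31 + 41 = +$8 billion.

+$8 billion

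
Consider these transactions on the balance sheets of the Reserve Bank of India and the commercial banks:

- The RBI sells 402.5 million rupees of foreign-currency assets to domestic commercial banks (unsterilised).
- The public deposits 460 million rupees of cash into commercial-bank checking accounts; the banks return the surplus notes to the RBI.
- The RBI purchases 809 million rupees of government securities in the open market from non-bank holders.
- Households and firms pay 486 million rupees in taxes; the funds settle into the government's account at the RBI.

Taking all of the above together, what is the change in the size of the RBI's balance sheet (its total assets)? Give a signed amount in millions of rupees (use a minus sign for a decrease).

+406.5 million

RBI balance sheet:
  Assets:      Securities +809M, Foreign assets −402.5M
  Liabilities: Bank reserves +380.5M, Currency in circulation −460M, Government deposits +486M
Change in total RBI assets = +406.5 million.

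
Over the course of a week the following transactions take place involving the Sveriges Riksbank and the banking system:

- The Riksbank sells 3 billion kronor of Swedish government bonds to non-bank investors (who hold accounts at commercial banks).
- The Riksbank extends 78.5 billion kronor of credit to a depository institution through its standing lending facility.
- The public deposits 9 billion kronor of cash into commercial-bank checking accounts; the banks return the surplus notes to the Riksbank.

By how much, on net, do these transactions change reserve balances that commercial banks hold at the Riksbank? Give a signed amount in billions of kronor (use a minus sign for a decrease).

+84.5 billion

Riksbank balance sheet:
  Assets:      Securities −3B, Loans to banks +78.5B
  Liabilities: Bank reserves +84.5B, Currency in circulation −9B
So the change in reserve balances that commercial banks hold at the Riksbank is +84.5 billion.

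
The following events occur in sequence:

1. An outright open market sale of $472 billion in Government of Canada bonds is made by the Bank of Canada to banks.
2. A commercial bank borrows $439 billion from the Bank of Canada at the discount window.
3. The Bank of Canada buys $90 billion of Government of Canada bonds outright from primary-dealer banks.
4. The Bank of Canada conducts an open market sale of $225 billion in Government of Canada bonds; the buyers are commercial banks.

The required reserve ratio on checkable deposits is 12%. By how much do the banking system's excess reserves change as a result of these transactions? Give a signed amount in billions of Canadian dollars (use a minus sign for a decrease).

-$168 billion

OMO sale (to banks) $472 billion: reserves −$472B, deposits 0.
Discount-window loan $439 billion: reserves +$439B, deposits 0.
OMO purchase (from banks) $90 billion: reserves +$90B, deposits 0.
OMO sale (to banks) $225 billion: reserves −$225B, deposits 0.
Totals: Δreserves = −$168B, Δdeposits = 0.
Δrequired reserves = 12% × 0 = 0.
Δexcess reserves = Δreserves − Δrequired = −$168B − (0) = -$168 billion.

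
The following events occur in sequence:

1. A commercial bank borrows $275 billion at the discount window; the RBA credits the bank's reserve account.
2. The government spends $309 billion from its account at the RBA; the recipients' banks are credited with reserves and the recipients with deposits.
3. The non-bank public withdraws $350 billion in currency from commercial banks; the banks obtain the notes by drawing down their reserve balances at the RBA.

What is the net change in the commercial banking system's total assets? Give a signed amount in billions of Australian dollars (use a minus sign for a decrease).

Discount-window loan $275 billion: bank balance sheets expand → +$275B.
Government spending $309 billion: bank balance sheets expand → +$309B.
Currency withdrawal $350 billion: bank balance sheets shrink → −$350B.
Net: 275 + 309 − 350 = +$234 billion.

+$234 billion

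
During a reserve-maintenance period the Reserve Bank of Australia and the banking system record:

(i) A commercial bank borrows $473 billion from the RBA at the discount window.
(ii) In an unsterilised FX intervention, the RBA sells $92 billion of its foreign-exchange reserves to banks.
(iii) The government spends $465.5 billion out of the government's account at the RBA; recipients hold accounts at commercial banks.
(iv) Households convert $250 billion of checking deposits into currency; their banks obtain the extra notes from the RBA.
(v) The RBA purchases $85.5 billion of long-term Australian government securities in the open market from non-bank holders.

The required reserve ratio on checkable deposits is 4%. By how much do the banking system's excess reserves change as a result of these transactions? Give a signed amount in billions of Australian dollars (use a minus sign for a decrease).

+$669.96 billion

Discount-window loan $473 billion: reserves +$473B, deposits 0.
FX sale $92 billion: reserves −$92B, deposits 0.
Government spending $465.5 billion: reserves +$465.5B, deposits +$465.5B.
Currency withdrawal $250 billion: reserves −$250B, deposits −$250B.
Asset purchase (from non-banks) $85.5 billion: reserves +$85.5B, deposits +$85.5B.
Totals: Δreserves = +$682B, Δdeposits = +$301B.
Δrequired reserves = 4% × +$301B = +$12.04B.
Δexcess reserves = Δreserves − Δrequired = +$682B − (+$12.04B) = +$669.96 billion.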